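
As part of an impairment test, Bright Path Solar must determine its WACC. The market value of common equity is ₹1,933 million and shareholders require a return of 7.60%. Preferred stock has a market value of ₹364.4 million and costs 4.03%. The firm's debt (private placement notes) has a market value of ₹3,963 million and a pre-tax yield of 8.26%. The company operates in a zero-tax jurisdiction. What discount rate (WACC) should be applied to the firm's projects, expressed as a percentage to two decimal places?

7.81%

Total capital V = 1933 + 364.4 + 3963 = 6260.4.
Equity: weight = 1933/6260.4 = 0.3088; cost = 7.6%.
Preferred: weight = 364.4/6260.4 = 0.0582; cost = 4.03%.
Private placement notes: weight = 3963/6260.4 = 0.6330; after-tax cost = 8.26% × (1 − 0%) = 8.2600%.
WACC = 0.3088 × 7.6000% + 0.0582 × 4.0300% + 0.6330 × 8.2600% = 7.8100%.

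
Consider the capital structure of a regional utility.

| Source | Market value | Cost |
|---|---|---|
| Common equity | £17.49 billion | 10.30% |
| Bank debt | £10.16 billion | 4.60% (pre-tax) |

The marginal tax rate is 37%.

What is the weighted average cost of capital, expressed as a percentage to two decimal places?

Total capital V = 17.49 + 10.16 = 27.65.
Equity: weight = 17.49/27.65 = 0.6325; cost = 10.3%.
Bank debt: weight = 10.16/27.65 = 0.3675; after-tax cost = 4.6% × (1 − 37%) = 2.8980%.
WACC = 0.6325 × 10.3000% + 0.3675 × 2.8980% = 7.5801%.

7.58%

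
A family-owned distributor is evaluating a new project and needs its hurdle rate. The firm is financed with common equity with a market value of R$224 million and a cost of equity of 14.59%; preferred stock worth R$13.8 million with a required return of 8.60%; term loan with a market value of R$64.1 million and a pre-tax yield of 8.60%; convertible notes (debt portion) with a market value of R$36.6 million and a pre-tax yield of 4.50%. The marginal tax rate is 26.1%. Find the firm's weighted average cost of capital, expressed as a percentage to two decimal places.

11.57%

Total capital V = 224 + 13.8 + 64.1 + 36.6 = 338.5.
Equity: weight = 224/338.5 = 0.6617; cost = 14.59%.
Preferred: weight = 13.8/338.5 = 0.0408; cost = 8.6%.
Term loan: weight = 64.1/338.5 = 0.1894; after-tax cost = 8.6% × (1 − 26.1%) = 6.3554%.
Convertible notes (debt portion): weight = 36.6/338.5 = 0.1081; after-tax cost = 4.5% × (1 − 26.1%) = 3.3255%.
WACC = 0.6617 × 14.5900% + 0.0408 × 8.6000% + 0.1894 × 6.3554% + 0.1081 × 3.3255% = 11.5685%.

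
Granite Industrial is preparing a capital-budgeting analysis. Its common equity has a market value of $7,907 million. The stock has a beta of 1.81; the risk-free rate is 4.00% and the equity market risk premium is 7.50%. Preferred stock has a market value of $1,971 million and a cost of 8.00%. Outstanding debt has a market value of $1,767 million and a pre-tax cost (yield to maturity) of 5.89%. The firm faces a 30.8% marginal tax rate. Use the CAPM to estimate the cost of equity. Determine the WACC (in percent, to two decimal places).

13.91%

Cost of equity via CAPM: Re = 4.0% + 1.81 × 7.5% = 17.5750%.
Total capital V = 7907 + 1971 + 1767 = 11645.
Equity: weight = 7907/11645 = 0.6790; cost = 17.575%.
Preferred: weight = 1971/11645 = 0.1693; cost = 8%.
Debt: weight = 1767/11645 = 0.1517; after-tax cost = 5.89% × (1 − 30.8%) = 4.0759%.
WACC = 0.6790 × 17.5750% + 0.1693 × 8.0000% + 0.1517 × 4.0759% = 13.9060%.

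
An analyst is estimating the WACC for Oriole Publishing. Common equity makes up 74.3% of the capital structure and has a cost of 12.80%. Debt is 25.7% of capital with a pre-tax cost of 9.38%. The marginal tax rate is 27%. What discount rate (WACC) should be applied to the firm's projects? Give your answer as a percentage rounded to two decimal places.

After-tax cost of debt = 9.38% × (1 − 27%) = 6.8474%.
WACC = 0.743 × 12.8000% + 0.257 × 6.8474% = 11.2702%.

11.27%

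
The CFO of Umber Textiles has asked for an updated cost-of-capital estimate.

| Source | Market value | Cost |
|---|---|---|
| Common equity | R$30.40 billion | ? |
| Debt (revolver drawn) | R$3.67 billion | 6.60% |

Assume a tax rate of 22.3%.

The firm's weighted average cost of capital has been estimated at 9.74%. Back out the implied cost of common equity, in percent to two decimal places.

10.30%

Total capital V = 30.4 + 3.67 = 34.07.
Equity weight = 30.4/34.07 = 0.8923.
Revolver drawn weight = 3.67/34.07 = 0.1077.
Debt contribution = 0.1077 × 6.6% × (1 − 22.3%) = 0.5524%.
Required equity contribution = 9.74% − 0.5524% = 9.1876%.
Re = 9.1876% / 0.8923 = 10.2968%.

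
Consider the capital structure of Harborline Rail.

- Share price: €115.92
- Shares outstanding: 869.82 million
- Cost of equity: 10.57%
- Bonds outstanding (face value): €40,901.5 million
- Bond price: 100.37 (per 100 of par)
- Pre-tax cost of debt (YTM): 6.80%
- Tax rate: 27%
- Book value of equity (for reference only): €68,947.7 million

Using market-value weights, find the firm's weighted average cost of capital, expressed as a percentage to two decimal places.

8.95%

Market value of equity E = 115.92 × 869.82m = 100829.5344m. Market value of debt D = 40901.5m × 100.37/100 = 41052.83555m.
Total capital V = 100829.5344 + 41052.83555 = 141882.36995.
Equity: weight = 100829.5344/141882.36995 = 0.7107; cost = 10.57%.
Bonds outstanding: weight = 41052.83555/141882.36995 = 0.2893; after-tax cost = 6.8% × (1 − 27%) = 4.9640%.
WACC = 0.7107 × 10.5700% + 0.2893 × 4.9640% = 8.9479%.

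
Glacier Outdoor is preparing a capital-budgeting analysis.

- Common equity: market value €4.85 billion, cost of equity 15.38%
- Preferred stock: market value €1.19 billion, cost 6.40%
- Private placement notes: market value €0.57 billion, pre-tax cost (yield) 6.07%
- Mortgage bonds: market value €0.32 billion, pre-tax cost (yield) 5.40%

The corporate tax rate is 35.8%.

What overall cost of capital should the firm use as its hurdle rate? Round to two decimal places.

Total capital V = 4.85 + 1.19 + 0.57 + 0.32 = 6.93.
Equity: weight = 4.85/6.93 = 0.6999; cost = 15.38%.
Preferred: weight = 1.19/6.93 = 0.1717; cost = 6.4%.
Private placement notes: weight = 0.57/6.93 = 0.0823; after-tax cost = 6.07% × (1 − 35.8%) = 3.8969%.
Mortgage bonds: weight = 0.32/6.93 = 0.0462; after-tax cost = 5.4% × (1 − 35.8%) = 3.4668%.
WACC = 0.6999 × 15.3800% + 0.1717 × 6.4000% + 0.0823 × 3.8969% + 0.0462 × 3.4668% = 12.3434%.

12.34%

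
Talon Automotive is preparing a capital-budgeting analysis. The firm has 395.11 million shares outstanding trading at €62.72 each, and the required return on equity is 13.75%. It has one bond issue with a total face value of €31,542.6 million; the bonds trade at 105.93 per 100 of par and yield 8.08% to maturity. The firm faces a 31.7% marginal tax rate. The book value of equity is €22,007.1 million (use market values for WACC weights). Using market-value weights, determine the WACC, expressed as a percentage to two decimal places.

9.02%

Market value of equity E = 62.72 × 395.11m = 24781.2992m. Market value of debt D = 31542.6m × 105.93/100 = 33413.07618m.
Total capital V = 24781.2992 + 33413.07618 = 58194.37538.
Equity: weight = 24781.2992/58194.37538 = 0.4258; cost = 13.75%.
Bonds outstanding: weight = 33413.07618/58194.37538 = 0.5742; after-tax cost = 8.08% × (1 − 31.7%) = 5.5186%.
WACC = 0.4258 × 13.7500% + 0.5742 × 5.5186% = 9.0239%.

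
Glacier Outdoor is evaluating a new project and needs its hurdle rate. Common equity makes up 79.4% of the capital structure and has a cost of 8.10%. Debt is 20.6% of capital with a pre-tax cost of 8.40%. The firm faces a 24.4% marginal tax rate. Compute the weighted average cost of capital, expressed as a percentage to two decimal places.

7.74%

After-tax cost of debt = 8.4% × (1 − 24.4%) = 6.3504%.
WACC = 0.794 × 8.1000% + 0.206 × 6.3504% = 7.7396%.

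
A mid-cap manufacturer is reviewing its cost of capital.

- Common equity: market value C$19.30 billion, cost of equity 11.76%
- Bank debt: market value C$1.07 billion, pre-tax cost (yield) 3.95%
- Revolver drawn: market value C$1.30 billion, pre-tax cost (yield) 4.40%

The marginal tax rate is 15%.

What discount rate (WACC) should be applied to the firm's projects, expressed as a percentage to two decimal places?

10.86%

Total capital V = 19.3 + 1.07 + 1.3 = 21.67.
Equity: weight = 19.3/21.67 = 0.8906; cost = 11.76%.
Bank debt: weight = 1.07/21.67 = 0.0494; after-tax cost = 3.95% × (1 − 15%) = 3.3575%.
Revolver drawn: weight = 1.3/21.67 = 0.0600; after-tax cost = 4.4% × (1 − 15%) = 3.7400%.
WACC = 0.8906 × 11.7600% + 0.0494 × 3.3575% + 0.0600 × 3.7400% = 10.8640%.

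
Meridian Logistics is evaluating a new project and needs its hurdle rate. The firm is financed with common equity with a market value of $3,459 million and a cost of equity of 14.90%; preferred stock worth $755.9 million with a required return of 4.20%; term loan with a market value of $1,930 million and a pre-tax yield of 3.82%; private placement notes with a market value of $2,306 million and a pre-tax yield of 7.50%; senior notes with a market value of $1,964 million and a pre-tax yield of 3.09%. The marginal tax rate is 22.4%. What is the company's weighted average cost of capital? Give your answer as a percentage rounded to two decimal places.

Total capital V = 3459 + 755.9 + 1930 + 2306 + 1964 = 10414.9.
Equity: weight = 3459/10414.9 = 0.3321; cost = 14.9%.
Preferred: weight = 755.9/10414.9 = 0.0726; cost = 4.2%.
Term loan: weight = 1930/10414.9 = 0.1853; after-tax cost = 3.82% × (1 − 22.4%) = 2.9643%.
Private placement notes: weight = 2306/10414.9 = 0.2214; after-tax cost = 7.5% × (1 − 22.4%) = 5.8200%.
Senior notes: weight = 1964/10414.9 = 0.1886; after-tax cost = 3.09% × (1 − 22.4%) = 2.3978%.
WACC = 0.3321 × 14.9000% + 0.0726 × 4.2000% + 0.1853 × 2.9643% + 0.2214 × 5.8200% + 0.1886 × 2.3978% = 7.5435%.

7.54%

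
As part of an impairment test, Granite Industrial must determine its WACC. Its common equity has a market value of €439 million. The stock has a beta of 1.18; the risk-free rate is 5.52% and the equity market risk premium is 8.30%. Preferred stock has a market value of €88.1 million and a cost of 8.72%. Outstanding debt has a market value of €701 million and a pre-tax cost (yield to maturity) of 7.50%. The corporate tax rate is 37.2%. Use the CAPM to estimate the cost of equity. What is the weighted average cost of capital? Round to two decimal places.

8.79%

Cost of equity via CAPM: Re = 5.52% + 1.18 × 8.3% = 15.3140%.
Total capital V = 439 + 88.1 + 701 = 1228.1.
Equity: weight = 439/1228.1 = 0.3575; cost = 15.314%.
Preferred: weight = 88.1/1228.1 = 0.0717; cost = 8.72%.
Debt: weight = 701/1228.1 = 0.5708; after-tax cost = 7.5% × (1 − 37.2%) = 4.7100%.
WACC = 0.3575 × 15.3140% + 0.0717 × 8.7200% + 0.5708 × 4.7100% = 8.7882%.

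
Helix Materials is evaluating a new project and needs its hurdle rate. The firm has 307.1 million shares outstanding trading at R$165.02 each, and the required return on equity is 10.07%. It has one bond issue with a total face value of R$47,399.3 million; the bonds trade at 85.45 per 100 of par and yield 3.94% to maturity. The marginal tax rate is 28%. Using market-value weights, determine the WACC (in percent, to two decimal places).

Market value of equity E = 165.02 × 307.1m = 50677.642m. Market value of debt D = 47399.3m × 85.45/100 = 40502.70185m.
Total capital V = 50677.642 + 40502.70185 = 91180.34385.
Equity: weight = 50677.642/91180.34385 = 0.5558; cost = 10.07%.
Bonds outstanding: weight = 40502.70185/91180.34385 = 0.4442; after-tax cost = 3.94% × (1 − 28%) = 2.8368%.
WACC = 0.5558 × 10.0700% + 0.4442 × 2.8368% = 6.8570%.

6.86%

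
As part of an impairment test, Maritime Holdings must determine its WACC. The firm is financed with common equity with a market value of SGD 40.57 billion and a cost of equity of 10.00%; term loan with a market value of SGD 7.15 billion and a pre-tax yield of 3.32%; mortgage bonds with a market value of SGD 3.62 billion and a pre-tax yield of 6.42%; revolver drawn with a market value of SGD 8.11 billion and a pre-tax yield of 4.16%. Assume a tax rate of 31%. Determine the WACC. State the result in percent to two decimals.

7.76%

Total capital V = 40.57 + 7.15 + 3.62 + 8.11 = 59.45.
Equity: weight = 40.57/59.45 = 0.6824; cost = 10%.
Term loan: weight = 7.15/59.45 = 0.1203; after-tax cost = 3.32% × (1 − 31%) = 2.2908%.
Mortgage bonds: weight = 3.62/59.45 = 0.0609; after-tax cost = 6.42% × (1 − 31%) = 4.4298%.
Revolver drawn: weight = 8.11/59.45 = 0.1364; after-tax cost = 4.16% × (1 − 31%) = 2.8704%.
WACC = 0.6824 × 10.0000% + 0.1203 × 2.2908% + 0.0609 × 4.4298% + 0.1364 × 2.8704% = 7.7610%.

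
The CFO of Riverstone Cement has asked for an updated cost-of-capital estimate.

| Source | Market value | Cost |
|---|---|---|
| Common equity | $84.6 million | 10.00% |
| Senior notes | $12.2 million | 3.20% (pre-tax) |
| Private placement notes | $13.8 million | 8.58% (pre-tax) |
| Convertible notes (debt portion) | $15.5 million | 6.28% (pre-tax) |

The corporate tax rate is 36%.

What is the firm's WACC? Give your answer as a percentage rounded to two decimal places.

8.00%

Total capital V = 84.6 + 12.2 + 13.8 + 15.5 = 126.1.
Equity: weight = 84.6/126.1 = 0.6709; cost = 10%.
Senior notes: weight = 12.2/126.1 = 0.0967; after-tax cost = 3.2% × (1 − 36%) = 2.0480%.
Private placement notes: weight = 13.8/126.1 = 0.1094; after-tax cost = 8.58% × (1 − 36%) = 5.4912%.
Convertible notes (debt portion): weight = 15.5/126.1 = 0.1229; after-tax cost = 6.28% × (1 − 36%) = 4.0192%.
WACC = 0.6709 × 10.0000% + 0.0967 × 2.0480% + 0.1094 × 5.4912% + 0.1229 × 4.0192% = 8.0021%.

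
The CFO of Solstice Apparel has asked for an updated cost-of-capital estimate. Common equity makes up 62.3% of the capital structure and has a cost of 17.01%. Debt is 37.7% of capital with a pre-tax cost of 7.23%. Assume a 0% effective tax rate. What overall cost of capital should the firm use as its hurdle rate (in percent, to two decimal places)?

After-tax cost of debt = 7.23% × (1 − 0%) = 7.2300%.
WACC = 0.623 × 17.0100% + 0.377 × 7.2300% = 13.3229%.

13.32%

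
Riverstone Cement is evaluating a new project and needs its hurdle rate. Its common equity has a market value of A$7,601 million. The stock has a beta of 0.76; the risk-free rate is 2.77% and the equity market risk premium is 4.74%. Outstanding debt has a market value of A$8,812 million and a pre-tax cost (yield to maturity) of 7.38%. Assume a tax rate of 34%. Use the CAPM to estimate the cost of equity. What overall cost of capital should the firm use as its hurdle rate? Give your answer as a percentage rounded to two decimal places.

5.57%

Cost of equity via CAPM: Re = 2.77% + 0.76 × 4.74% = 6.3724%.
Total capital V = 7601 + 8812 = 16413.
Equity: weight = 7601/16413 = 0.4631; cost = 6.3724%.
Debt: weight = 8812/16413 = 0.5369; after-tax cost = 7.38% × (1 − 34%) = 4.8708%.
WACC = 0.4631 × 6.3724% + 0.5369 × 4.8708% = 5.5662%.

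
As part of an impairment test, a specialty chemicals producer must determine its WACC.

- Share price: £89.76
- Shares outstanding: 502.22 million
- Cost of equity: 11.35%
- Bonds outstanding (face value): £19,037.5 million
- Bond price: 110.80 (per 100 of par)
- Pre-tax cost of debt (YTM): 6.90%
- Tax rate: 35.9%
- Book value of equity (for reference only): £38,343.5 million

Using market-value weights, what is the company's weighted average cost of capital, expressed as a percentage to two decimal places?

9.14%

Market value of equity E = 89.76 × 502.22m = 45079.2672m. Market value of debt D = 19037.5m × 110.8/100 = 21093.55m.
Total capital V = 45079.2672 + 21093.55 = 66172.8172.
Equity: weight = 45079.2672/66172.8172 = 0.6812; cost = 11.35%.
Bonds outstanding: weight = 21093.55/66172.8172 = 0.3188; after-tax cost = 6.9% × (1 − 35.9%) = 4.4229%.
WACC = 0.6812 × 11.3500% + 0.3188 × 4.4229% = 9.1419%.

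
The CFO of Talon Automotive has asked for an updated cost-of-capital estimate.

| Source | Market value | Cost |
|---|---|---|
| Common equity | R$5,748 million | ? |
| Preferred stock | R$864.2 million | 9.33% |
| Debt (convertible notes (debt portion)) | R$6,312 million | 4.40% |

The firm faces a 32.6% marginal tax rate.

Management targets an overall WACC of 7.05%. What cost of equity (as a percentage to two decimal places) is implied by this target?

11.19%

Total capital V = 5748 + 864.2 + 6312 = 12924.2.
Equity weight = 5748/12924.2 = 0.4447.
Preferred weight = 864.2/12924.2 = 0.0669.
Convertible notes (debt portion) weight = 6312/12924.2 = 0.4884.
Debt contribution = 0.4884 × 4.4% × (1 − 32.6%) = 1.4484%.
Preferred contribution = 0.0669 × 9.33% = 0.6239%.
Required equity contribution = 7.05% − 2.0722% = 4.9778%.
Re = 4.9778% / 0.4447 = 11.1924%.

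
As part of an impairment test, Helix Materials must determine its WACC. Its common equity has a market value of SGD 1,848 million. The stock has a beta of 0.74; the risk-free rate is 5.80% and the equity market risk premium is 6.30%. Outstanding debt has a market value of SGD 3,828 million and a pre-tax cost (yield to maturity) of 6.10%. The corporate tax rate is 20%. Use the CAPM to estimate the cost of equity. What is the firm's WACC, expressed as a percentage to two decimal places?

Cost of equity via CAPM: Re = 5.8% + 0.74 × 6.3% = 10.4620%.
Total capital V = 1848 + 3828 = 5676.
Equity: weight = 1848/5676 = 0.3256; cost = 10.462%.
Debt: weight = 3828/5676 = 0.6744; after-tax cost = 6.1% × (1 − 20%) = 4.8800%.
WACC = 0.3256 × 10.4620% + 0.6744 × 4.8800% = 6.6974%.

6.70%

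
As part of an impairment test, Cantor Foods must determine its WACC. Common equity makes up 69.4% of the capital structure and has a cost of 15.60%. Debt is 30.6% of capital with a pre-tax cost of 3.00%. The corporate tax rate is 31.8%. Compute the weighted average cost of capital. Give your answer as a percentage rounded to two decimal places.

After-tax cost of debt = 3% × (1 − 31.8%) = 2.0460%.
WACC = 0.694 × 15.6000% + 0.306 × 2.0460% = 11.4525%.

11.45%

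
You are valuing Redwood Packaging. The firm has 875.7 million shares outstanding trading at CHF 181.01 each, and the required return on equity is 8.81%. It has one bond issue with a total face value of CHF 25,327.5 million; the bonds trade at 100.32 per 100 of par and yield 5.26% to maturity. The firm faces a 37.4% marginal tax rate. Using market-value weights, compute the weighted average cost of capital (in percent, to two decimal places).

8.05%

Market value of equity E = 181.01 × 875.7m = 158510.457m. Market value of debt D = 25327.5m × 100.32/100 = 25408.548m.
Total capital V = 158510.457 + 25408.548 = 183919.005.
Equity: weight = 158510.457/183919.005 = 0.8618; cost = 8.81%.
Bonds outstanding: weight = 25408.548/183919.005 = 0.1382; after-tax cost = 5.26% × (1 − 37.4%) = 3.2928%.
WACC = 0.8618 × 8.8100% + 0.1382 × 3.2928% = 8.0478%.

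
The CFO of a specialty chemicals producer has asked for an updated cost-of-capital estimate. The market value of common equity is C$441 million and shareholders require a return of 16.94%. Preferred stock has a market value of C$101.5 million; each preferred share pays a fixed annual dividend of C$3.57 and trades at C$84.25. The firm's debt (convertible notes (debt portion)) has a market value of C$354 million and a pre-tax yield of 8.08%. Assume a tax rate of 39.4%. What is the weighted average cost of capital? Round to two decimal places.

10.75%

Cost of preferred: Rp = 3.57 / 84.25 = 4.2374%.
Total capital V = 441 + 101.5 + 354 = 896.5.
Equity: weight = 441/896.5 = 0.4919; cost = 16.94%.
Preferred: weight = 101.5/896.5 = 0.1132; cost = 4.2374%.
Convertible notes (debt portion): weight = 354/896.5 = 0.3949; after-tax cost = 8.08% × (1 − 39.4%) = 4.8965%.
WACC = 0.4919 × 16.9400% + 0.1132 × 4.2374% + 0.3949 × 4.8965% = 10.7462%.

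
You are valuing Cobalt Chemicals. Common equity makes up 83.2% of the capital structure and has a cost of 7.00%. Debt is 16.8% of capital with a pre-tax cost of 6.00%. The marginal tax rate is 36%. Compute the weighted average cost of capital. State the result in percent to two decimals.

After-tax cost of debt = 6% × (1 − 36%) = 3.8400%.
WACC = 0.832 × 7.0000% + 0.168 × 3.8400% = 6.4691%.

6.47%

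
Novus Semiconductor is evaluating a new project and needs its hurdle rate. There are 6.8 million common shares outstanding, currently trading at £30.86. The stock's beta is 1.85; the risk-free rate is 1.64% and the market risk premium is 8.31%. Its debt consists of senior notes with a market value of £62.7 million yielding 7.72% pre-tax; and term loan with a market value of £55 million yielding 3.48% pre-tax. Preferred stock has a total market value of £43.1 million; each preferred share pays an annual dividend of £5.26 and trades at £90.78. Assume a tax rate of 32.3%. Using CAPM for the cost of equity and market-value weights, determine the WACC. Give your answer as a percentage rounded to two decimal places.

Cost of equity via CAPM: Re = 1.64% + 1.85 × 8.31% = 17.0135%.
Cost of preferred: Rp = 5.26 / 90.78 = 5.7942%.
Market value of equity E = 30.86 × 6.8m = 209.848m.
Total capital V = 209.848 + 43.1 + 62.7 + 55 = 370.648.
Equity: weight = 209.848/370.648 = 0.5662; cost = 17.0135%.
Preferred: weight = 43.1/370.648 = 0.1163; cost = 5.7942%.
Senior notes: weight = 62.7/370.648 = 0.1692; after-tax cost = 7.72% × (1 − 32.3%) = 5.2264%.
Term loan: weight = 55/370.648 = 0.1484; after-tax cost = 3.48% × (1 − 32.3%) = 2.3560%.
WACC = 0.5662 × 17.0135% + 0.1163 × 5.7942% + 0.1692 × 5.2264% + 0.1484 × 2.3560% = 11.5399%.

11.54%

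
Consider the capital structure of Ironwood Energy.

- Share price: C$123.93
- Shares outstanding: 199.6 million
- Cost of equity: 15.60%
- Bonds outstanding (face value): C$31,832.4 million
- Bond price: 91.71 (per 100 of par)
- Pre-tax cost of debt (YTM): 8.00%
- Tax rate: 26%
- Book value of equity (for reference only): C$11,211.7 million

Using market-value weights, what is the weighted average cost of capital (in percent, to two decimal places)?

10.36%

Market value of equity E = 123.93 × 199.6m = 24736.428m. Market value of debt D = 31832.4m × 91.71/100 = 29193.49404m.
Total capital V = 24736.428 + 29193.49404 = 53929.92204.
Equity: weight = 24736.428/53929.92204 = 0.4587; cost = 15.6%.
Bonds outstanding: weight = 29193.49404/53929.92204 = 0.5413; after-tax cost = 8% × (1 − 26%) = 5.9200%.
WACC = 0.4587 × 15.6000% + 0.5413 × 5.9200% = 10.3600%.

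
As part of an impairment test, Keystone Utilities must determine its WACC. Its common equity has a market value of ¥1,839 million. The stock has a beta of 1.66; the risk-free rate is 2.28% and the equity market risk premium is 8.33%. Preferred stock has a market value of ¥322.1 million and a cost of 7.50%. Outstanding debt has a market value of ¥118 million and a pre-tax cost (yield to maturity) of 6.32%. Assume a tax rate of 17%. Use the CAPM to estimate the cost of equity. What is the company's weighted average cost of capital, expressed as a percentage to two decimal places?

Cost of equity via CAPM: Re = 2.28% + 1.66 × 8.33% = 16.1078%.
Total capital V = 1839 + 322.1 + 118 = 2279.1.
Equity: weight = 1839/2279.1 = 0.8069; cost = 16.1078%.
Preferred: weight = 322.1/2279.1 = 0.1413; cost = 7.5%.
Debt: weight = 118/2279.1 = 0.0518; after-tax cost = 6.32% × (1 − 17%) = 5.2456%.
WACC = 0.8069 × 16.1078% + 0.1413 × 7.5000% + 0.0518 × 5.2456% = 14.3289%.

14.33%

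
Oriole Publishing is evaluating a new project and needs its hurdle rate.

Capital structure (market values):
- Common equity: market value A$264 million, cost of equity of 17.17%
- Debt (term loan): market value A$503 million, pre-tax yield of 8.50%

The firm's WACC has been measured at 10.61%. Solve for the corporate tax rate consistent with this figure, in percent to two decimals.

Total capital V = 264 + 503 = 767.
Equity weight = 264/767 = 0.3442.
Term loan weight = 503/767 = 0.6558.
Equity contribution = 0.3442 × 17.17% = 5.9099%.
Debt contribution must be 10.61% − 5.9099% = 4.7001%.
0.6558 × 8.5% × (1 − T) = 4.7001%  ⇒  (1 − T) = 0.8432.
T = 15.6826%.

15.68%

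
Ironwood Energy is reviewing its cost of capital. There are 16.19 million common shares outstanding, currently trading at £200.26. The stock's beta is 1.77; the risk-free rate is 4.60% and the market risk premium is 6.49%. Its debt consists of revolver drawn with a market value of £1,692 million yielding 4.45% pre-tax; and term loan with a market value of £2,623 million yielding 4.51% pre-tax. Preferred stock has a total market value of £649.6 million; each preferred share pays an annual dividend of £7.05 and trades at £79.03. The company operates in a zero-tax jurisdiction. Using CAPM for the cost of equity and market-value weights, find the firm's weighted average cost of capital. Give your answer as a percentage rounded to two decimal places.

Cost of equity via CAPM: Re = 4.6% + 1.77 × 6.49% = 16.0873%.
Cost of preferred: Rp = 7.05 / 79.03 = 8.9207%.
Market value of equity E = 200.26 × 16.19m = 3242.2094m.
Total capital V = 3242.2094 + 649.6 + 1692 + 2623 = 8206.8094.
Equity: weight = 3242.2094/8206.8094 = 0.3951; cost = 16.0873%.
Preferred: weight = 649.6/8206.8094 = 0.0792; cost = 8.9207%.
Revolver drawn: weight = 1692/8206.8094 = 0.2062; after-tax cost = 4.45% × (1 − 0%) = 4.4500%.
Term loan: weight = 2623/8206.8094 = 0.3196; after-tax cost = 4.51% × (1 − 0%) = 4.5100%.
WACC = 0.3951 × 16.0873% + 0.0792 × 8.9207% + 0.2062 × 4.4500% + 0.3196 × 4.5100% = 9.4205%.

9.42%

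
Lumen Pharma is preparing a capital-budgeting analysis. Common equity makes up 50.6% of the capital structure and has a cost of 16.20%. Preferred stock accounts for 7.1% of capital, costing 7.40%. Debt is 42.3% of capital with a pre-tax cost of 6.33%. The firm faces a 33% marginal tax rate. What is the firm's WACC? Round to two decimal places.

10.52%

After-tax cost of debt = 6.33% × (1 − 33%) = 4.2411%.
WACC = 0.506 × 16.2000% + 0.071 × 7.4000% + 0.423 × 4.2411% = 10.5166%.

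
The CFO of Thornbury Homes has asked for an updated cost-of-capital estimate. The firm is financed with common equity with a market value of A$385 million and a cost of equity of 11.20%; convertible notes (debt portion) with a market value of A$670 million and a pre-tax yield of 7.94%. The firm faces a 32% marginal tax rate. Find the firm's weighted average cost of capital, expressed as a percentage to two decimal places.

Total capital V = 385 + 670 = 1055.
Equity: weight = 385/1055 = 0.3649; cost = 11.2%.
Convertible notes (debt portion): weight = 670/1055 = 0.6351; after-tax cost = 7.94% × (1 − 32%) = 5.3992%.
WACC = 0.3649 × 11.2000% + 0.6351 × 5.3992% = 7.5161%.

7.52%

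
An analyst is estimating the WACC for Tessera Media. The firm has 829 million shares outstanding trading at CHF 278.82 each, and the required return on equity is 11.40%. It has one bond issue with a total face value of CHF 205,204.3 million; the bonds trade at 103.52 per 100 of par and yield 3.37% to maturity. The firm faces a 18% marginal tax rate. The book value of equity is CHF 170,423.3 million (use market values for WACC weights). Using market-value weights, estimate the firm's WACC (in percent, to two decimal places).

7.26%

Market value of equity E = 278.82 × 829m = 231141.78m. Market value of debt D = 205204.3m × 103.52/100 = 212427.49136m.
Total capital V = 231141.78 + 212427.49136 = 443569.27136.
Equity: weight = 231141.78/443569.27136 = 0.5211; cost = 11.4%.
Bonds outstanding: weight = 212427.49136/443569.27136 = 0.4789; after-tax cost = 3.37% × (1 − 18%) = 2.7634%.
WACC = 0.5211 × 11.4000% + 0.4789 × 2.7634% = 7.2639%.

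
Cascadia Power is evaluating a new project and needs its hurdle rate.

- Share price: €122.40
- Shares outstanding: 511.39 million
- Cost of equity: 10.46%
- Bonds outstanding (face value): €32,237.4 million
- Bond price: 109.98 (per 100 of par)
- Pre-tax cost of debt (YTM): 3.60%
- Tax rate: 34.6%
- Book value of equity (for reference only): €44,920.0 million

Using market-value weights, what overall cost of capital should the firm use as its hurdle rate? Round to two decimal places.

7.53%

Market value of equity E = 122.4 × 511.39m = 62594.136m. Market value of debt D = 32237.4m × 109.98/100 = 35454.69252m.
Total capital V = 62594.136 + 35454.69252 = 98048.82852.
Equity: weight = 62594.136/98048.82852 = 0.6384; cost = 10.46%.
Bonds outstanding: weight = 35454.69252/98048.82852 = 0.3616; after-tax cost = 3.6% × (1 − 34.6%) = 2.3544%.
WACC = 0.6384 × 10.4600% + 0.3616 × 2.3544% = 7.5290%.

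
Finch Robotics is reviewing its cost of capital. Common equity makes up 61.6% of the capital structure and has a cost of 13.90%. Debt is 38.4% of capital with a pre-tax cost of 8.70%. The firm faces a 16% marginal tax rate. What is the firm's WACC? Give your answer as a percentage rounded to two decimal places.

11.37%

After-tax cost of debt = 8.7% × (1 − 16%) = 7.3080%.
WACC = 0.616 × 13.9000% + 0.384 × 7.3080% = 11.3687%.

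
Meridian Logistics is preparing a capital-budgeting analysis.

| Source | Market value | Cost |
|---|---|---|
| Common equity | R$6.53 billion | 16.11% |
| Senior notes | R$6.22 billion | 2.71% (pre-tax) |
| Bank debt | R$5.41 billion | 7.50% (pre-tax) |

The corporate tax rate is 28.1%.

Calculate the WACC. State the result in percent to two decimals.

8.07%

Total capital V = 6.53 + 6.22 + 5.41 = 18.16.
Equity: weight = 6.53/18.16 = 0.3596; cost = 16.11%.
Senior notes: weight = 6.22/18.16 = 0.3425; after-tax cost = 2.71% × (1 − 28.1%) = 1.9485%.
Bank debt: weight = 5.41/18.16 = 0.2979; after-tax cost = 7.5% × (1 − 28.1%) = 5.3925%.
WACC = 0.3596 × 16.1100% + 0.3425 × 1.9485% + 0.2979 × 5.3925% = 8.0667%.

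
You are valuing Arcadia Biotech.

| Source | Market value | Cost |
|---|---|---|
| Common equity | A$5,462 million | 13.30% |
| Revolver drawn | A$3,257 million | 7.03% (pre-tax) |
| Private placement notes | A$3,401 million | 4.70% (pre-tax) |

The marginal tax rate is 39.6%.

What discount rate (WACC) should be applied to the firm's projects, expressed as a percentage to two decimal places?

Total capital V = 5462 + 3257 + 3401 = 12120.
Equity: weight = 5462/12120 = 0.4507; cost = 13.3%.
Revolver drawn: weight = 3257/12120 = 0.2687; after-tax cost = 7.03% × (1 − 39.6%) = 4.2461%.
Private placement notes: weight = 3401/12120 = 0.2806; after-tax cost = 4.7% × (1 − 39.6%) = 2.8388%.
WACC = 0.4507 × 13.3000% + 0.2687 × 4.2461% + 0.2806 × 2.8388% = 7.9314%.

7.93%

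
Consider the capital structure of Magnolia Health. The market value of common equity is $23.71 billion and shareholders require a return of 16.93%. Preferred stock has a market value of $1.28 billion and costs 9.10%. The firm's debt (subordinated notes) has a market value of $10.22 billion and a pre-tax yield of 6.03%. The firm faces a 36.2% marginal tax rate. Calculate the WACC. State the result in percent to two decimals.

Total capital V = 23.71 + 1.28 + 10.22 = 35.21.
Equity: weight = 23.71/35.21 = 0.6734; cost = 16.93%.
Preferred: weight = 1.28/35.21 = 0.0364; cost = 9.1%.
Subordinated notes: weight = 10.22/35.21 = 0.2903; after-tax cost = 6.03% × (1 − 36.2%) = 3.8471%.
WACC = 0.6734 × 16.9300% + 0.0364 × 9.1000% + 0.2903 × 3.8471% = 12.8479%.

12.85%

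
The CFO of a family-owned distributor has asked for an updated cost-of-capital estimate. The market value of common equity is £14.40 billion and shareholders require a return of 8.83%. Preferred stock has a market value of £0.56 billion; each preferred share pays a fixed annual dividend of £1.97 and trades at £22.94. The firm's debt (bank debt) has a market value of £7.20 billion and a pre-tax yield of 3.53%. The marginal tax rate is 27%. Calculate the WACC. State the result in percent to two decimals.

Cost of preferred: Rp = 1.97 / 22.94 = 8.5876%.
Total capital V = 14.4 + 0.56 + 7.2 = 22.16.
Equity: weight = 14.4/22.16 = 0.6498; cost = 8.83%.
Preferred: weight = 0.56/22.16 = 0.0253; cost = 8.5876%.
Bank debt: weight = 7.2/22.16 = 0.3249; after-tax cost = 3.53% × (1 − 27%) = 2.5769%.
WACC = 0.6498 × 8.8300% + 0.0253 × 8.5876% + 0.3249 × 2.5769% = 6.7922%.

6.79%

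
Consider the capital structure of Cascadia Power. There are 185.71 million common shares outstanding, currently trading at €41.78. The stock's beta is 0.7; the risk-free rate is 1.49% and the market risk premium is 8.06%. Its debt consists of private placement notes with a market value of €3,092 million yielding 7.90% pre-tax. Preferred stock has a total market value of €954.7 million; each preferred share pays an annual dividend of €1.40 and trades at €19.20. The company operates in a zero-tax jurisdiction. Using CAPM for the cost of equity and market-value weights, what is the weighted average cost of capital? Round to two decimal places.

Cost of equity via CAPM: Re = 1.49% + 0.7 × 8.06% = 7.1320%.
Cost of preferred: Rp = 1.4 / 19.2 = 7.2917%.
Market value of equity E = 41.78 × 185.71m = 7758.9638m.
Total capital V = 7758.9638 + 954.7 + 3092 = 11805.6638.
Equity: weight = 7758.9638/11805.6638 = 0.6572; cost = 7.132%.
Preferred: weight = 954.7/11805.6638 = 0.0809; cost = 7.2917%.
Private placement notes: weight = 3092/11805.6638 = 0.2619; after-tax cost = 7.9% × (1 − 0%) = 7.9000%.
WACC = 0.6572 × 7.1320% + 0.0809 × 7.2917% + 0.2619 × 7.9000% = 7.3461%.

7.35%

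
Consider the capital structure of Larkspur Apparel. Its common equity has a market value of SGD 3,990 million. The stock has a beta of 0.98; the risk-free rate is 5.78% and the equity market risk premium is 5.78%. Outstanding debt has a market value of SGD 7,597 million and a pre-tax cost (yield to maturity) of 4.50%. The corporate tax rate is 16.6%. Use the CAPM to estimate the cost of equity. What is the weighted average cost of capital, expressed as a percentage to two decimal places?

6.40%

Cost of equity via CAPM: Re = 5.78% + 0.98 × 5.78% = 11.4444%.
Total capital V = 3990 + 7597 = 11587.
Equity: weight = 3990/11587 = 0.3444; cost = 11.4444%.
Debt: weight = 7597/11587 = 0.6556; after-tax cost = 4.5% × (1 − 16.6%) = 3.7530%.
WACC = 0.3444 × 11.4444% + 0.6556 × 3.7530% = 6.4015%.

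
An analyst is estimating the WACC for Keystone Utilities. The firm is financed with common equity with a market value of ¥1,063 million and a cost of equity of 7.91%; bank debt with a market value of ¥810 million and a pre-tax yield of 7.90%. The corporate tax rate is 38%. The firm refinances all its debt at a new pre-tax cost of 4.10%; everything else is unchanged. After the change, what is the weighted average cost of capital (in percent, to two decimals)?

After the change:
Total capital V = 1063 + 810 = 1873.
Equity: weight = 1063/1873 = 0.5675; cost = 7.91%.
Bank debt: weight = 810/1873 = 0.4325; after-tax cost = 4.1% × (1 − 38%) = 2.5420%.
WACC = 0.5675 × 7.9100% + 0.4325 × 2.5420% = 5.5885%.

5.59%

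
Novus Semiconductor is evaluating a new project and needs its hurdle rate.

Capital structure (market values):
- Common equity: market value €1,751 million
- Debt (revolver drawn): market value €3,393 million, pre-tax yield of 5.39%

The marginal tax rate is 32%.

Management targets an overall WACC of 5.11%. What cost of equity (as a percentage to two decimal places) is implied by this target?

Total capital V = 1751 + 3393 = 5144.
Equity weight = 1751/5144 = 0.3404.
Revolver drawn weight = 3393/5144 = 0.6596.
Debt contribution = 0.6596 × 5.39% × (1 − 32%) = 2.4176%.
Required equity contribution = 5.11% − 2.4176% = 2.6924%.
Re = 2.6924% / 0.3404 = 7.9097%.

7.91%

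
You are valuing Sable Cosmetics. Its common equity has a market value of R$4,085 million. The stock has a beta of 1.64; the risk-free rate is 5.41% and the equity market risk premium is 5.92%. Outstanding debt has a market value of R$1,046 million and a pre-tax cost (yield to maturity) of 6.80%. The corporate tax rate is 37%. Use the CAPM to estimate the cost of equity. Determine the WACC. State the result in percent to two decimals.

12.91%

Cost of equity via CAPM: Re = 5.41% + 1.64 × 5.92% = 15.1188%.
Total capital V = 4085 + 1046 = 5131.
Equity: weight = 4085/5131 = 0.7961; cost = 15.1188%.
Debt: weight = 1046/5131 = 0.2039; after-tax cost = 6.8% × (1 − 37%) = 4.2840%.
WACC = 0.7961 × 15.1188% + 0.2039 × 4.2840% = 12.9100%.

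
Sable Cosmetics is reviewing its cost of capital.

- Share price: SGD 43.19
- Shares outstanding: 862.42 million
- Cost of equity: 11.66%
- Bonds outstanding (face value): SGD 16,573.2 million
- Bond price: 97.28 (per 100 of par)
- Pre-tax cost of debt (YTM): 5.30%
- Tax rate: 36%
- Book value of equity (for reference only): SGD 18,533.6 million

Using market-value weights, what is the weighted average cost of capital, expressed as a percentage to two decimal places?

Market value of equity E = 43.19 × 862.42m = 37247.9198m. Market value of debt D = 16573.2m × 97.28/100 = 16122.40896m.
Total capital V = 37247.9198 + 16122.40896 = 53370.32876.
Equity: weight = 37247.9198/53370.32876 = 0.6979; cost = 11.66%.
Bonds outstanding: weight = 16122.40896/53370.32876 = 0.3021; after-tax cost = 5.3% × (1 − 36%) = 3.3920%.
WACC = 0.6979 × 11.6600% + 0.3021 × 3.3920% = 9.1624%.

9.16%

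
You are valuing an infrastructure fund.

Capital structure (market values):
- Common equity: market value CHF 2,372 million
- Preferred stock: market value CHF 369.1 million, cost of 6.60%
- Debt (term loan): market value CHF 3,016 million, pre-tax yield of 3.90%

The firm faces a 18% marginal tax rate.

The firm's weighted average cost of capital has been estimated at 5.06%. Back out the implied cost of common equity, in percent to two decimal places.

7.19%

Total capital V = 2372 + 369.1 + 3016 = 5757.1.
Equity weight = 2372/5757.1 = 0.4120.
Preferred weight = 369.1/5757.1 = 0.0641.
Term loan weight = 3016/5757.1 = 0.5239.
Debt contribution = 0.5239 × 3.9% × (1 − 18%) = 1.6754%.
Preferred contribution = 0.0641 × 6.6% = 0.4231%.
Required equity contribution = 5.06% − 2.0985% = 2.9615%.
Re = 2.9615% / 0.4120 = 7.1879%.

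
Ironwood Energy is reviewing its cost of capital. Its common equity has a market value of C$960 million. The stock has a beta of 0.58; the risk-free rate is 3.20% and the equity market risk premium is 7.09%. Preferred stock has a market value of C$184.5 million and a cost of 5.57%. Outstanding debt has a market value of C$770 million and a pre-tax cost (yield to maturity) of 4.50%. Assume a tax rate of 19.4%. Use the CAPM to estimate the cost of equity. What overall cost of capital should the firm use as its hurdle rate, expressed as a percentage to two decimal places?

Cost of equity via CAPM: Re = 3.2% + 0.58 × 7.09% = 7.3122%.
Total capital V = 960 + 184.5 + 770 = 1914.5.
Equity: weight = 960/1914.5 = 0.5014; cost = 7.3122%.
Preferred: weight = 184.5/1914.5 = 0.0964; cost = 5.57%.
Debt: weight = 770/1914.5 = 0.4022; after-tax cost = 4.5% × (1 − 19.4%) = 3.6270%.
WACC = 0.5014 × 7.3122% + 0.0964 × 5.5700% + 0.4022 × 3.6270% = 5.6621%.

5.66%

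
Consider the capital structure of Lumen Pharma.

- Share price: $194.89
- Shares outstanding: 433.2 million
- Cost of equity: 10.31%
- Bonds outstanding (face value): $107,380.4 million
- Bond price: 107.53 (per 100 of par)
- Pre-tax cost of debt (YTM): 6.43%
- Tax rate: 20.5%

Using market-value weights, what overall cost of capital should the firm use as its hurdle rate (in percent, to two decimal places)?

Market value of equity E = 194.89 × 433.2m = 84426.348m. Market value of debt D = 107380.4m × 107.53/100 = 115466.14412m.
Total capital V = 84426.348 + 115466.14412 = 199892.49212.
Equity: weight = 84426.348/199892.49212 = 0.4224; cost = 10.31%.
Bonds outstanding: weight = 115466.14412/199892.49212 = 0.5776; after-tax cost = 6.43% × (1 − 20.5%) = 5.1119%.
WACC = 0.4224 × 10.3100% + 0.5776 × 5.1119% = 7.3073%.

7.31%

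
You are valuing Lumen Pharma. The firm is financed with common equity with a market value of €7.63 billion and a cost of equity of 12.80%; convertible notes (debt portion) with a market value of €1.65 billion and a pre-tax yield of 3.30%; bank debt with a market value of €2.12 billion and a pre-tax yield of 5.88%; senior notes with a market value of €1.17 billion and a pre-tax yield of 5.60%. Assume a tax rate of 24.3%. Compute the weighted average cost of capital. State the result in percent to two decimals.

Total capital V = 7.63 + 1.65 + 2.12 + 1.17 = 12.57.
Equity: weight = 7.63/12.57 = 0.6070; cost = 12.8%.
Convertible notes (debt portion): weight = 1.65/12.57 = 0.1313; after-tax cost = 3.3% × (1 − 24.3%) = 2.4981%.
Bank debt: weight = 2.12/12.57 = 0.1687; after-tax cost = 5.88% × (1 − 24.3%) = 4.4512%.
Senior notes: weight = 1.17/12.57 = 0.0931; after-tax cost = 5.6% × (1 − 24.3%) = 4.2392%.
WACC = 0.6070 × 12.8000% + 0.1313 × 2.4981% + 0.1687 × 4.4512% + 0.0931 × 4.2392% = 9.2428%.

9.24%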